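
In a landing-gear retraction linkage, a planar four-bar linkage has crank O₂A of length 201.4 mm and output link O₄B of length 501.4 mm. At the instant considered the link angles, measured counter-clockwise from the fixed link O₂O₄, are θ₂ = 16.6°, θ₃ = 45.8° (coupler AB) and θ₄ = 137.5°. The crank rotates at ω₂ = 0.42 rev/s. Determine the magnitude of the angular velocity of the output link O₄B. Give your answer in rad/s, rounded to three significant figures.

0.517

ω₂ = 2.639 rad/s (from 0.42 rev/s).
Differentiating the loop-closure r₂e^{iθ₂}+r₃e^{iθ₃}=r₁+r₄e^{iθ₄} gives r₂ω₂e^{iθ₂}+r₃ω₃e^{iθ₃}=r₄ω₄e^{iθ₄}.
Eliminating the other unknown: ω₄ = r₂ω₂ sin(θ₂−θ₃) / [r₄ sin(θ₄−θ₃)].
Numerator sine = -0.48786; denominator sine = +0.99956.
Result = 0.2014·2.639·(-0.48786) / (0.5014·(+0.99956)) = -0.51736 rad/s; magnitude 0.51736 rad/s.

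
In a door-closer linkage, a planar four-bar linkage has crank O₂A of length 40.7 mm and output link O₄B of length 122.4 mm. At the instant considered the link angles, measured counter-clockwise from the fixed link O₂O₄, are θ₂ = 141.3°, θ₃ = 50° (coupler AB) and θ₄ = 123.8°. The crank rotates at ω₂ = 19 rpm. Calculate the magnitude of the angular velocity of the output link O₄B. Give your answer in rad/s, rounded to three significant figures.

ω₂ = 1.99 rad/s (from 19 rpm).
Differentiating the loop-closure r₂e^{iθ₂}+r₃e^{iθ₃}=r₁+r₄e^{iθ₄} gives r₂ω₂e^{iθ₂}+r₃ω₃e^{iθ₃}=r₄ω₄e^{iθ₄}.
Eliminating the other unknown: ω₄ = r₂ω₂ sin(θ₂−θ₃) / [r₄ sin(θ₄−θ₃)].
Numerator sine = +0.99974; denominator sine = +0.96029.
Result = 0.0407·1.99·(+0.99974) / (0.1224·(+0.96029)) = +0.68878 rad/s; magnitude 0.68878 rad/s.

0.689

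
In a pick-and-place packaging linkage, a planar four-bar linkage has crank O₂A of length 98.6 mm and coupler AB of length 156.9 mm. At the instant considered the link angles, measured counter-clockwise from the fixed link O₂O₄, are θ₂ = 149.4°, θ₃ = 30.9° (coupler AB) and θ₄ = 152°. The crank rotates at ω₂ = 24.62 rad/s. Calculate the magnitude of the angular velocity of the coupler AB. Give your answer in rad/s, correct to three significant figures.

0.820

ω₂ = 24.62 rad/s
Differentiating the loop-closure r₂e^{iθ₂}+r₃e^{iθ₃}=r₁+r₄e^{iθ₄} gives r₂ω₂e^{iθ₂}+r₃ω₃e^{iθ₃}=r₄ω₄e^{iθ₄}.
Eliminating the other unknown: ω₃ = r₂ω₂ sin(θ₄−θ₂) / [r₃ sin(θ₃−θ₄)].
Numerator sine = +0.04536; denominator sine = -0.85627.
Result = 0.0986·24.62·(+0.04536) / (0.1569·(-0.85627)) = -0.81966 rad/s; magnitude 0.81966 rad/s.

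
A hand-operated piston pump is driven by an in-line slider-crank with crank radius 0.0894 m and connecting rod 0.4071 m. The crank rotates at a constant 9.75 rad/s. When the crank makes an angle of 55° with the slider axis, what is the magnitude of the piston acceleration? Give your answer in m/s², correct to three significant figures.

4.25

ω = 9.75 rad/s
x(θ) = r cosθ + √(L² − r² sin²θ); with ω constant, a = ω²·d²x/dθ².
d²x/dθ² = −r cosθ − r²(cos2θ)/√u − r⁴ sin²2θ/(4u^{3/2}),  u = L² − r² sin²θ = 0.160367 m².
Substituting r = 0.0894 m, L = 0.4071 m, θ = 55°: d²x/dθ² = -0.044671 m.
a = ω²·d²x/dθ² = (9.75)²·(-0.044671) = -4.2466 m/s²;  |a| = 4.2466 m/s².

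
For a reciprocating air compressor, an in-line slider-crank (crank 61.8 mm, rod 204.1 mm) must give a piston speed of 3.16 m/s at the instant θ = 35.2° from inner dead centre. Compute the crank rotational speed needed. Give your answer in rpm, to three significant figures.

677

For an in-line slider-crank, |v_piston| = rω|sinθ|·[1 + r cosθ/√(L² − r² sin²θ)].
With r = 0.0618 m, L = 0.2041 m, θ = 35.2°: the bracketed kinematic factor |dx/dθ| = 0.044575 m.
ω = v/|dx/dθ| = 3.16/0.044575 = 70.892 rad/s.
N = 60ω/(2π) = 676.97 rpm.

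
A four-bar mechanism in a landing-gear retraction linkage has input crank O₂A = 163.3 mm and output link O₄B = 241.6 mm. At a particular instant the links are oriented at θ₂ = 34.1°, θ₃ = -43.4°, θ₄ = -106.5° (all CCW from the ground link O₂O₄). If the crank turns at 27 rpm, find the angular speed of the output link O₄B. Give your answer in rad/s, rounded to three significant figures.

ω₂ = 2.827 rad/s (from 27 rpm).
Differentiating the loop-closure r₂e^{iθ₂}+r₃e^{iθ₃}=r₁+r₄e^{iθ₄} gives r₂ω₂e^{iθ₂}+r₃ω₃e^{iθ₃}=r₄ω₄e^{iθ₄}.
Eliminating the other unknown: ω₄ = r₂ω₂ sin(θ₂−θ₃) / [r₄ sin(θ₄−θ₃)].
Numerator sine = +0.97630; denominator sine = -0.89180.
Result = 0.1633·2.827·(+0.97630) / (0.2416·(-0.89180)) = -2.0922 rad/s; magnitude 2.0922 rad/s.

2.09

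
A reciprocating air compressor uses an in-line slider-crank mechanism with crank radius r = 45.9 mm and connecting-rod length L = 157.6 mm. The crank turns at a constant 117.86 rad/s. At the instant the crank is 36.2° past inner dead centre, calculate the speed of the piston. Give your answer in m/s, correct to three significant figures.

3.96

ω = 117.9 rad/s
For an in-line slider-crank, x = r cosθ + √(L² − r² sin²θ), so v = −rω sinθ·[1 + r cosθ/√(L² − r² sin²θ)].
With r = 0.0459 m, L = 0.1576 m, θ = 36.2°: √(L² − r² sin²θ) = 0.15525 m.
v = −0.0459·117.9·0.59061·[1 + 0.0459·0.80696/0.15525] = -3.9573 m/s.
|v| = 3.9573 m/s.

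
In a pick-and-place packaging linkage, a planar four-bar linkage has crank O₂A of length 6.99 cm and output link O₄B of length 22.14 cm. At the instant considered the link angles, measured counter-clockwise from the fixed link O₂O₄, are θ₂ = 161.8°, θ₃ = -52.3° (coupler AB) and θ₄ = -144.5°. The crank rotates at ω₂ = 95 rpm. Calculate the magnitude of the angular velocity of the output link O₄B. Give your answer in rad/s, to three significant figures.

1.76

ω₂ = 9.948 rad/s (from 95 rpm).
Differentiating the loop-closure r₂e^{iθ₂}+r₃e^{iθ₃}=r₁+r₄e^{iθ₄} gives r₂ω₂e^{iθ₂}+r₃ω₃e^{iθ₃}=r₄ω₄e^{iθ₄}.
Eliminating the other unknown: ω₄ = r₂ω₂ sin(θ₂−θ₃) / [r₄ sin(θ₄−θ₃)].
Numerator sine = -0.56064; denominator sine = -0.99926.
Result = 0.0699·9.948·(-0.56064) / (0.2214·(-0.99926)) = +1.7622 rad/s; magnitude 1.7622 rad/s.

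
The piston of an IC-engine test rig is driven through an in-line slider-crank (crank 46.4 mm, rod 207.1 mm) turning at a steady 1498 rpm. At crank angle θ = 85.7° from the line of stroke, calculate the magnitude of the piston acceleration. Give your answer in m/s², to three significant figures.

174

ω = 2π·1498/60 = 156.9 rad/s
x(θ) = r cosθ + √(L² − r² sin²θ); with ω constant, a = ω²·d²x/dθ².
d²x/dθ² = −r cosθ − r²(cos2θ)/√u − r⁴ sin²2θ/(4u^{3/2}),  u = L² − r² sin²θ = 0.0407496 m².
Substituting r = 0.0464 m, L = 0.2071 m, θ = 85.7°: d²x/dθ² = +0.0070633 m.
a = ω²·d²x/dθ² = (156.9)²·(+0.0070633) = +173.81 m/s²;  |a| = 173.81 m/s².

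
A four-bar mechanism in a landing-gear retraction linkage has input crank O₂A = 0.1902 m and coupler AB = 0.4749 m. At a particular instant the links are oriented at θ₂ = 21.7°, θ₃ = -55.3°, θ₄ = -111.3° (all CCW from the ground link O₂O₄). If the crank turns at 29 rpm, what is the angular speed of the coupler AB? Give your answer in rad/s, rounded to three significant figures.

1.07

ω₂ = 3.037 rad/s (from 29 rpm).
Differentiating the loop-closure r₂e^{iθ₂}+r₃e^{iθ₃}=r₁+r₄e^{iθ₄} gives r₂ω₂e^{iθ₂}+r₃ω₃e^{iθ₃}=r₄ω₄e^{iθ₄}.
Eliminating the other unknown: ω₃ = r₂ω₂ sin(θ₄−θ₂) / [r₃ sin(θ₃−θ₄)].
Numerator sine = -0.73135; denominator sine = +0.82904.
Result = 0.1902·3.037·(-0.73135) / (0.4749·(+0.82904)) = -1.073 rad/s; magnitude 1.073 rad/s.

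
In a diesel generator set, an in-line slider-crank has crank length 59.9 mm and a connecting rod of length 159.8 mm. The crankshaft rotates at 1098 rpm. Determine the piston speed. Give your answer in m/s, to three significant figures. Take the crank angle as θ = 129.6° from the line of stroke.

3.98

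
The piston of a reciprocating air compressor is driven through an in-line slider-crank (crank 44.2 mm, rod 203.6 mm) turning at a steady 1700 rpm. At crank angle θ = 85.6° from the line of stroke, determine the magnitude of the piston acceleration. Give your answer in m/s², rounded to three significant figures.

ω = 2π·1700/60 = 178 rad/s
x(θ) = r cosθ + √(L² − r² sin²θ); with ω constant, a = ω²·d²x/dθ².
d²x/dθ² = −r cosθ − r²(cos2θ)/√u − r⁴ sin²2θ/(4u^{3/2}),  u = L² − r² sin²θ = 0.0395108 m².
Substituting r = 0.0442 m, L = 0.2036 m, θ = 85.6°: d²x/dθ² = +0.006319 m.
a = ω²·d²x/dθ² = (178)²·(+0.006319) = +200.26 m/s²;  |a| = 200.26 m/s².

200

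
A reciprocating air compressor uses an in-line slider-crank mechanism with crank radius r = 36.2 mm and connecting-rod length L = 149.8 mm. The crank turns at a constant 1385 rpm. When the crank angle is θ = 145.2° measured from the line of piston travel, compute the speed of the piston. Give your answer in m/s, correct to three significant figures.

ω = 2π·1385/60 = 145 rad/s
For an in-line slider-crank, x = r cosθ + √(L² − r² sin²θ), so v = −rω sinθ·[1 + r cosθ/√(L² − r² sin²θ)].
With r = 0.0362 m, L = 0.1498 m, θ = 145.2°: √(L² − r² sin²θ) = 0.14837 m.
v = −0.0362·145·0.57071·[1 + 0.0362·-0.82115/0.14837] = -2.3961 m/s.
|v| = 2.3961 m/s.

2.40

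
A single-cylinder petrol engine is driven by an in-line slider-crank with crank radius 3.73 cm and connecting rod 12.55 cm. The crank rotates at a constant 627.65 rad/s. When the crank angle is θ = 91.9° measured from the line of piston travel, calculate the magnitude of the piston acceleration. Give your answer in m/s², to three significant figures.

ω = 627.6 rad/s
x(θ) = r cosθ + √(L² − r² sin²θ); with ω constant, a = ω²·d²x/dθ².
d²x/dθ² = −r cosθ − r²(cos2θ)/√u − r⁴ sin²2θ/(4u^{3/2}),  u = L² − r² sin²θ = 0.0143605 m².
Substituting r = 0.0373 m, L = 0.1255 m, θ = 91.9°: d²x/dθ² = +0.01282 m.
a = ω²·d²x/dθ² = (627.6)²·(+0.01282) = +5050.3 m/s²;  |a| = 5050.3 m/s².

5050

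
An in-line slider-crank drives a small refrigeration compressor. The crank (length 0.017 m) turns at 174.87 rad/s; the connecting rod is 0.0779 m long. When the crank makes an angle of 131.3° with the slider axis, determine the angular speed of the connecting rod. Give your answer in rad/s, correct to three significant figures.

25.5

ω = 174.9 rad/s
The rod makes angle φ with the slider axis where L sinφ = r sinθ; differentiating, L cosφ·φ̇ = r ω cosθ.
L cosφ = √(L² − r² sin²θ) = 0.076846 m.
|ω_rod| = r ω |cosθ| / √(L² − r² sin²θ) = 0.017·174.9·0.66000/0.076846 = 25.532 rad/s.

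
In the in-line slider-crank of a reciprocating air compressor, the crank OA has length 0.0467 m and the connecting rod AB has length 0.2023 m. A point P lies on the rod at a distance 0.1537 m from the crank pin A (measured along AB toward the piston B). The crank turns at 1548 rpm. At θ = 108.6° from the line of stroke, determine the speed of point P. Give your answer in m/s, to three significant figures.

6.79

ω = 162.1 rad/s.  Crank-pin speed |V_A| = rω = 7.5704 m/s, perpendicular to OA.
Rod angle: sinφ = −(r/L) sinθ ⇒ φ = -12.638°; ω_rod = −rω cosθ/√(L²−r²sin²θ) = +12.232 rad/s.
V_P = V_A + ω_rod × AP, with AP = 0.1537 m along the rod.
Components: V_Px = −rω sinθ − a·ω_rod·sinφ = -6.7636 m/s;  V_Py = rω cosθ + a·ω_rod·cosφ = -0.58009 m/s.
|V_P| = √(V_Px² + V_Py²) = 6.7884 m/s.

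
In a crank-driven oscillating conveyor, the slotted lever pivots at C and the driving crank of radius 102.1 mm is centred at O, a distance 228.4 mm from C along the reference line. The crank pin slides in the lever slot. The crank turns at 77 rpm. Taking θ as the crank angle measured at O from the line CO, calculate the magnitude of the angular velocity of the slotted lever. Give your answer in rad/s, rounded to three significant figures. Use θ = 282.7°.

1.72

ω = 8.063 rad/s (from 77 rpm).
Crank pin A relative to C: A = (d + r cosθ, r sinθ); lever angle φ = atan2(r sinθ, d + r cosθ).
Differentiating tanφ: φ̇ = rω(d cosθ + r)/(d² + r² + 2dr cosθ).
d² + r² + 2dr cosθ = |CA|² = 0.0728444 m²;  d cosθ + r = +0.15231 m.
|ω_lever| = |0.1021·8.063·+0.15231| / 0.0728444 = 1.7214 rad/s.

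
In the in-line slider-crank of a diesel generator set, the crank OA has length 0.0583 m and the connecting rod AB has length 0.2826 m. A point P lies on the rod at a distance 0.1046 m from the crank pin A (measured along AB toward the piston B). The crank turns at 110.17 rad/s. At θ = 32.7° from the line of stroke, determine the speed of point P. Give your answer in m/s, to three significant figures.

5.02

ω = 110.2 rad/s.  Crank-pin speed |V_A| = rω = 6.4229 m/s, perpendicular to OA.
Rod angle: sinφ = −(r/L) sinθ ⇒ φ = -6.399°; ω_rod = −rω cosθ/√(L²−r²sin²θ) = -19.246 rad/s.
V_P = V_A + ω_rod × AP, with AP = 0.1046 m along the rod.
Components: V_Px = −rω sinθ − a·ω_rod·sinφ = -3.6943 m/s;  V_Py = rω cosθ + a·ω_rod·cosφ = +3.4044 m/s.
|V_P| = √(V_Px² + V_Py²) = 5.0237 m/s.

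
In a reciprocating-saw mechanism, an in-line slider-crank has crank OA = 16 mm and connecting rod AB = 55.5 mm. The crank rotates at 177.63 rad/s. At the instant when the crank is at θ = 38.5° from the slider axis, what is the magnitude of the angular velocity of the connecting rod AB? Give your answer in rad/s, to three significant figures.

40.7

ω = 177.6 rad/s
The rod makes angle φ with the slider axis where L sinφ = r sinθ; differentiating, L cosφ·φ̇ = r ω cosθ.
L cosφ = √(L² − r² sin²θ) = 0.054599 m.
|ω_rod| = r ω |cosθ| / √(L² − r² sin²θ) = 0.016·177.6·0.78261/0.054599 = 40.738 rad/s.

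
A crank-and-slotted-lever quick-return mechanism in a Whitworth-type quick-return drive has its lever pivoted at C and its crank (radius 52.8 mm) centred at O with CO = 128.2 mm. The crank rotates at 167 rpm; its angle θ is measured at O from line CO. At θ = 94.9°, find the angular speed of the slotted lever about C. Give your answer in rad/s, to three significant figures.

2.14

ω = 17.49 rad/s (from 167 rpm).
Crank pin A relative to C: A = (d + r cosθ, r sinθ); lever angle φ = atan2(r sinθ, d + r cosθ).
Differentiating tanφ: φ̇ = rω(d cosθ + r)/(d² + r² + 2dr cosθ).
d² + r² + 2dr cosθ = |CA|² = 0.0180667 m²;  d cosθ + r = +0.04185 m.
|ω_lever| = |0.0528·17.49·+0.04185| / 0.0180667 = 2.1389 rad/s.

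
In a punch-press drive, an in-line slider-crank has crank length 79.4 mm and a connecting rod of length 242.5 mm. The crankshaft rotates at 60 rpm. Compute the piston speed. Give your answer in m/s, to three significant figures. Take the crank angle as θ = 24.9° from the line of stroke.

ω = 2π·60/60 = 6.283 rad/s
For an in-line slider-crank, x = r cosθ + √(L² − r² sin²θ), so v = −rω sinθ·[1 + r cosθ/√(L² − r² sin²θ)].
With r = 0.0794 m, L = 0.2425 m, θ = 24.9°: √(L² − r² sin²θ) = 0.24018 m.
v = −0.0794·6.283·0.42104·[1 + 0.0794·0.90704/0.24018] = -0.27303 m/s.
|v| = 0.27303 m/s.

0.273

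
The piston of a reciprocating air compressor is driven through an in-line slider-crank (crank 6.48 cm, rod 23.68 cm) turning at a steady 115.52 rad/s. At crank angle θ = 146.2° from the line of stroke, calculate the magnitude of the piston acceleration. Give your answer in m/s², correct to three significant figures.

623

ω = 115.5 rad/s
x(θ) = r cosθ + √(L² − r² sin²θ); with ω constant, a = ω²·d²x/dθ².
d²x/dθ² = −r cosθ − r²(cos2θ)/√u − r⁴ sin²2θ/(4u^{3/2}),  u = L² − r² sin²θ = 0.0547748 m².
Substituting r = 0.0648 m, L = 0.2368 m, θ = 146.2°: d²x/dθ² = +0.046717 m.
a = ω²·d²x/dθ² = (115.5)²·(+0.046717) = +623.43 m/s²;  |a| = 623.43 m/s².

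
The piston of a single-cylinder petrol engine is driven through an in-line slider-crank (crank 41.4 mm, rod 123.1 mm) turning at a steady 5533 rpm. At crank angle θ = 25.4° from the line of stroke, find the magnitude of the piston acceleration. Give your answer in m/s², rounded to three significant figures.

15600

ω = 2π·5533/60 = 579.4 rad/s
x(θ) = r cosθ + √(L² − r² sin²θ); with ω constant, a = ω²·d²x/dθ².
d²x/dθ² = −r cosθ − r²(cos2θ)/√u − r⁴ sin²2θ/(4u^{3/2}),  u = L² − r² sin²θ = 0.0148383 m².
Substituting r = 0.0414 m, L = 0.1231 m, θ = 25.4°: d²x/dθ² = -0.046535 m.
a = ω²·d²x/dθ² = (579.4)²·(-0.046535) = -15623 m/s²;  |a| = 15623 m/s².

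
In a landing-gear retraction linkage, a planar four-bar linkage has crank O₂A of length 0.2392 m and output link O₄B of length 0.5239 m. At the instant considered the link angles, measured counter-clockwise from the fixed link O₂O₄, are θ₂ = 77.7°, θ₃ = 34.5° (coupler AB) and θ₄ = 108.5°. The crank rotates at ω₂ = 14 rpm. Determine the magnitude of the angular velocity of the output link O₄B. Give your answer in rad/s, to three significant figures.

ω₂ = 1.466 rad/s (from 14 rpm).
Differentiating the loop-closure r₂e^{iθ₂}+r₃e^{iθ₃}=r₁+r₄e^{iθ₄} gives r₂ω₂e^{iθ₂}+r₃ω₃e^{iθ₃}=r₄ω₄e^{iθ₄}.
Eliminating the other unknown: ω₄ = r₂ω₂ sin(θ₂−θ₃) / [r₄ sin(θ₄−θ₃)].
Numerator sine = +0.68455; denominator sine = +0.96126.
Result = 0.2392·1.466·(+0.68455) / (0.5239·(+0.96126)) = +0.47668 rad/s; magnitude 0.47668 rad/s.

0.477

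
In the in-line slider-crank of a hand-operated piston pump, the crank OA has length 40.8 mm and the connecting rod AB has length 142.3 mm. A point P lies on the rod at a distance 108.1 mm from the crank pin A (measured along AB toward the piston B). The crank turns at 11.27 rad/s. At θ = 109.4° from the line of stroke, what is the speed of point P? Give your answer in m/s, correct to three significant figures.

0.403

ω = 11.27 rad/s.  Crank-pin speed |V_A| = rω = 0.45982 m/s, perpendicular to OA.
Rod angle: sinφ = −(r/L) sinθ ⇒ φ = -15.690°; ω_rod = −rω cosθ/√(L²−r²sin²θ) = +1.1149 rad/s.
V_P = V_A + ω_rod × AP, with AP = 0.1081 m along the rod.
Components: V_Px = −rω sinθ − a·ω_rod·sinφ = -0.40112 m/s;  V_Py = rω cosθ + a·ω_rod·cosφ = -0.036707 m/s.
|V_P| = √(V_Px² + V_Py²) = 0.40279 m/s.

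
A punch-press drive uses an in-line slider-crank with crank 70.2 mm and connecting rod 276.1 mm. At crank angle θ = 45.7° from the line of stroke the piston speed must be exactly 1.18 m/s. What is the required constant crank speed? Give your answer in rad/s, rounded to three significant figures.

19.9

For an in-line slider-crank, |v_piston| = rω|sinθ|·[1 + r cosθ/√(L² − r² sin²θ)].
With r = 0.0702 m, L = 0.2761 m, θ = 45.7°: the bracketed kinematic factor |dx/dθ| = 0.059315 m.
ω = v/|dx/dθ| = 1.18/0.059315 = 19.894 rad/s.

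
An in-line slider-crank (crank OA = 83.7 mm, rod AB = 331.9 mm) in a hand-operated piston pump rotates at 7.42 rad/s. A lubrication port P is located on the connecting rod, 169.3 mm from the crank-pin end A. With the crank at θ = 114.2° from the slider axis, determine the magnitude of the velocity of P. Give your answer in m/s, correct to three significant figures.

0.550

ω = 7.42 rad/s.  Crank-pin speed |V_A| = rω = 0.62105 m/s, perpendicular to OA.
Rod angle: sinφ = −(r/L) sinθ ⇒ φ = -13.298°; ω_rod = −rω cosθ/√(L²−r²sin²θ) = +0.78819 rad/s.
V_P = V_A + ω_rod × AP, with AP = 0.1693 m along the rod.
Components: V_Px = −rω sinθ − a·ω_rod·sinφ = -0.53578 m/s;  V_Py = rω cosθ + a·ω_rod·cosφ = -0.12472 m/s.
|V_P| = √(V_Px² + V_Py²) = 0.55011 m/s.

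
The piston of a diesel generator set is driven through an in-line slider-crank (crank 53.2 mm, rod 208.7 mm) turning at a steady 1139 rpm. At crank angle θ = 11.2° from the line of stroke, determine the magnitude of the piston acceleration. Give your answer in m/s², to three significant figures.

ω = 2π·1139/60 = 119.3 rad/s
x(θ) = r cosθ + √(L² − r² sin²θ); with ω constant, a = ω²·d²x/dθ².
d²x/dθ² = −r cosθ − r²(cos2θ)/√u − r⁴ sin²2θ/(4u^{3/2}),  u = L² − r² sin²θ = 0.0434489 m².
Substituting r = 0.0532 m, L = 0.2087 m, θ = 11.2°: d²x/dθ² = -0.064772 m.
a = ω²·d²x/dθ² = (119.3)²·(-0.064772) = -921.5 m/s²;  |a| = 921.5 m/s².

921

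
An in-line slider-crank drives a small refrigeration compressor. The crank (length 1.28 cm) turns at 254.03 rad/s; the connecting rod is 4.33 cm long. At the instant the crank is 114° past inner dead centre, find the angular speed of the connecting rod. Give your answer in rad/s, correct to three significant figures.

ω = 254 rad/s
The rod makes angle φ with the slider axis where L sinφ = r sinθ; differentiating, L cosφ·φ̇ = r ω cosθ.
L cosφ = √(L² − r² sin²θ) = 0.041691 m.
|ω_rod| = r ω |cosθ| / √(L² − r² sin²θ) = 0.0128·254·0.40674/0.041691 = 31.722 rad/s.

31.7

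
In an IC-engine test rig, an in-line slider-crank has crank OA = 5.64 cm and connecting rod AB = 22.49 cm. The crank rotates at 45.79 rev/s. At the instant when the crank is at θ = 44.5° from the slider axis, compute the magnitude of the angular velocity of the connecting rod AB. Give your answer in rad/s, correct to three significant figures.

52.3

ω = 287.7 rad/s (converted from 45.79 rev/s).
The rod makes angle φ with the slider axis where L sinφ = r sinθ; differentiating, L cosφ·φ̇ = r ω cosθ.
L cosφ = √(L² − r² sin²θ) = 0.2214 m.
|ω_rod| = r ω |cosθ| / √(L² − r² sin²θ) = 0.0564·287.7·0.71325/0.2214 = 52.275 rad/s.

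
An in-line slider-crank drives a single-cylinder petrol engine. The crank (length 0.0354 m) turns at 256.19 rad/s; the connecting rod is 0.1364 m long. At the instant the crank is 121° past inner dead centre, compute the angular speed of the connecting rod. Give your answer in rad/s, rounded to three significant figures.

ω = 256.2 rad/s
The rod makes angle φ with the slider axis where L sinφ = r sinθ; differentiating, L cosφ·φ̇ = r ω cosθ.
L cosφ = √(L² − r² sin²θ) = 0.13298 m.
|ω_rod| = r ω |cosθ| / √(L² − r² sin²θ) = 0.0354·256.2·0.51504/0.13298 = 35.125 rad/s.

35.1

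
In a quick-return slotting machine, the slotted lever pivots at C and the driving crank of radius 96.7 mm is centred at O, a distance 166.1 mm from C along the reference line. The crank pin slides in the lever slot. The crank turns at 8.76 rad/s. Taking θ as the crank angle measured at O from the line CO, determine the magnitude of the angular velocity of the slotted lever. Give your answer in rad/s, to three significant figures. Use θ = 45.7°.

ω = 8.76 rad/s
Crank pin A relative to C: A = (d + r cosθ, r sinθ); lever angle φ = atan2(r sinθ, d + r cosθ).
Differentiating tanφ: φ̇ = rω(d cosθ + r)/(d² + r² + 2dr cosθ).
d² + r² + 2dr cosθ = |CA|² = 0.0593758 m²;  d cosθ + r = +0.21271 m.
|ω_lever| = |0.0967·8.76·+0.21271| / 0.0593758 = 3.0346 rad/s.

3.03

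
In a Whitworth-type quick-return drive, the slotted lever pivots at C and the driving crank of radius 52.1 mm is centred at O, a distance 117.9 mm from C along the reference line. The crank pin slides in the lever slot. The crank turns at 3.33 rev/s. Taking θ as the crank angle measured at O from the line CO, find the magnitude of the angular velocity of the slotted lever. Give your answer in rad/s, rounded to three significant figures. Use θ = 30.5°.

6.16

ω = 20.92 rad/s (from 3.33 rev/s).
Crank pin A relative to C: A = (d + r cosθ, r sinθ); lever angle φ = atan2(r sinθ, d + r cosθ).
Differentiating tanφ: φ̇ = rω(d cosθ + r)/(d² + r² + 2dr cosθ).
d² + r² + 2dr cosθ = |CA|² = 0.0272001 m²;  d cosθ + r = +0.15369 m.
|ω_lever| = |0.0521·20.92·+0.15369| / 0.0272001 = 6.1592 rad/s.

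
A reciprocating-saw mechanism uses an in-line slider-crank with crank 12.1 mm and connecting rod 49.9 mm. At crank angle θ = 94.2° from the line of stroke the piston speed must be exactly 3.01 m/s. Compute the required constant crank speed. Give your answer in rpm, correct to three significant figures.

For an in-line slider-crank, |v_piston| = rω|sinθ|·[1 + r cosθ/√(L² − r² sin²θ)].
With r = 0.0121 m, L = 0.0499 m, θ = 94.2°: the bracketed kinematic factor |dx/dθ| = 0.011847 m.
ω = v/|dx/dθ| = 3.01/0.011847 = 254.08 rad/s.
N = 60ω/(2π) = 2426.3 rpm.

2430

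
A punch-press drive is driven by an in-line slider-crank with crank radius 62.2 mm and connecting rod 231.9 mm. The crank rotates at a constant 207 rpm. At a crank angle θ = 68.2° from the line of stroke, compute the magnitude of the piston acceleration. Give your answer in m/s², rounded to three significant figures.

5.07

ω = 2π·207/60 = 21.68 rad/s
x(θ) = r cosθ + √(L² − r² sin²θ); with ω constant, a = ω²·d²x/dθ².
d²x/dθ² = −r cosθ − r²(cos2θ)/√u − r⁴ sin²2θ/(4u^{3/2}),  u = L² − r² sin²θ = 0.0504423 m².
Substituting r = 0.0622 m, L = 0.2319 m, θ = 68.2°: d²x/dθ² = -0.010782 m.
a = ω²·d²x/dθ² = (21.68)²·(-0.010782) = -5.0662 m/s²;  |a| = 5.0662 m/s².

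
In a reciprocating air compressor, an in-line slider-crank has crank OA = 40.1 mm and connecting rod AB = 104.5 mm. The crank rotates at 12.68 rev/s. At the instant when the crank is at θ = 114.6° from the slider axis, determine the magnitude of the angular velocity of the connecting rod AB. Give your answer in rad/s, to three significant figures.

ω = 79.67 rad/s (converted from 12.68 rev/s).
The rod makes angle φ with the slider axis where L sinφ = r sinθ; differentiating, L cosφ·φ̇ = r ω cosθ.
L cosφ = √(L² − r² sin²θ) = 0.097933 m.
|ω_rod| = r ω |cosθ| / √(L² − r² sin²θ) = 0.0401·79.67·0.41628/0.097933 = 13.58 rad/s.

13.6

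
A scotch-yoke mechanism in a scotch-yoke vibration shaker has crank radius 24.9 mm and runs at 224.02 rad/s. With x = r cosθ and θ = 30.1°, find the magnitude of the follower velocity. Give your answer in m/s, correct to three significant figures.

2.80

ω = 224 rad/s
x = r cosθ ⇒ ẋ = −rω sinθ.
|v| = rω|sinθ| = 0.0249·224·|sin 30.1°| = 2.7975 m/s.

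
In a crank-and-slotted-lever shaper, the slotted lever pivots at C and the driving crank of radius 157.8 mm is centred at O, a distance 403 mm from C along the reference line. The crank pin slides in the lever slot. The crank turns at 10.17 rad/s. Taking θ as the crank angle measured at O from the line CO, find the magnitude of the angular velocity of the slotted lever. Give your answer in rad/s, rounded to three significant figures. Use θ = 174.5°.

ω = 10.17 rad/s
Crank pin A relative to C: A = (d + r cosθ, r sinθ); lever angle φ = atan2(r sinθ, d + r cosθ).
Differentiating tanφ: φ̇ = rω(d cosθ + r)/(d² + r² + 2dr cosθ).
d² + r² + 2dr cosθ = |CA|² = 0.0607086 m²;  d cosθ + r = -0.24334 m.
|ω_lever| = |0.1578·10.17·-0.24334| / 0.0607086 = 6.4328 rad/s.

6.43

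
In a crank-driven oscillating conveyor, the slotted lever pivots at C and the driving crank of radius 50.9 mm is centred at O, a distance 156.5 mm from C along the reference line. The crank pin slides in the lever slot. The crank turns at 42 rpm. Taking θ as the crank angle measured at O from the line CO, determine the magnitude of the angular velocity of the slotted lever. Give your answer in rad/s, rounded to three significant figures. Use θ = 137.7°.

0.949

ω = 4.398 rad/s (from 42 rpm).
Crank pin A relative to C: A = (d + r cosθ, r sinθ); lever angle φ = atan2(r sinθ, d + r cosθ).
Differentiating tanφ: φ̇ = rω(d cosθ + r)/(d² + r² + 2dr cosθ).
d² + r² + 2dr cosθ = |CA|² = 0.0152995 m²;  d cosθ + r = -0.064852 m.
|ω_lever| = |0.0509·4.398·-0.064852| / 0.0152995 = 0.94895 rad/s.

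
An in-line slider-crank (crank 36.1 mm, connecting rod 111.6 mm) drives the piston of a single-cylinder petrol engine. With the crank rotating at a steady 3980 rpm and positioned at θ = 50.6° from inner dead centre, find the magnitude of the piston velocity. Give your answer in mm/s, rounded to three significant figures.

14100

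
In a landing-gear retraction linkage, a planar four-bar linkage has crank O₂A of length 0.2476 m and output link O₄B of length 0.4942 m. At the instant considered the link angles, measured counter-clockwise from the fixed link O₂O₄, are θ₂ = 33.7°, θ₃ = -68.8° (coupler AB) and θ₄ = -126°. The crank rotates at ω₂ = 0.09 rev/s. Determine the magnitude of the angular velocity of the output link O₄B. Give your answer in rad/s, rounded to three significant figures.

0.329

ω₂ = 0.5655 rad/s (from 0.09 rev/s).
Differentiating the loop-closure r₂e^{iθ₂}+r₃e^{iθ₃}=r₁+r₄e^{iθ₄} gives r₂ω₂e^{iθ₂}+r₃ω₃e^{iθ₃}=r₄ω₄e^{iθ₄}.
Eliminating the other unknown: ω₄ = r₂ω₂ sin(θ₂−θ₃) / [r₄ sin(θ₄−θ₃)].
Numerator sine = +0.97630; denominator sine = -0.84057.
Result = 0.2476·0.5655·(+0.97630) / (0.4942·(-0.84057)) = -0.32906 rad/s; magnitude 0.32906 rad/s.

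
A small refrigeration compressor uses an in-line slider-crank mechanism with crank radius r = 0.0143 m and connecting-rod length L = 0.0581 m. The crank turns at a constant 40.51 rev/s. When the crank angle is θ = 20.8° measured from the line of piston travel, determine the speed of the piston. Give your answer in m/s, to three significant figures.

1.59

ω = 2π·40.5 = 254.5 rad/s
For an in-line slider-crank, x = r cosθ + √(L² − r² sin²θ), so v = −rω sinθ·[1 + r cosθ/√(L² − r² sin²θ)].
With r = 0.0143 m, L = 0.0581 m, θ = 20.8°: √(L² − r² sin²θ) = 0.057878 m.
v = −0.0143·254.5·0.35511·[1 + 0.0143·0.93483/0.057878] = -1.5911 m/s.
|v| = 1.5911 m/s.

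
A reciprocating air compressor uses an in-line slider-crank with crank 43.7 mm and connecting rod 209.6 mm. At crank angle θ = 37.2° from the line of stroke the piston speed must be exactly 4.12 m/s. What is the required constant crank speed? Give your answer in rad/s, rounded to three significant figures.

134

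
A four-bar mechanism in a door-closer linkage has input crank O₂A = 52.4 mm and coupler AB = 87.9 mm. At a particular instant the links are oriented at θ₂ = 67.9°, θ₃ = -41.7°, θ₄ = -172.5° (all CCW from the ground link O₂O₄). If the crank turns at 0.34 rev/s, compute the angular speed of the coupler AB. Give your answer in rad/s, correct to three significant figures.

ω₂ = 2.136 rad/s (from 0.34 rev/s).
Differentiating the loop-closure r₂e^{iθ₂}+r₃e^{iθ₃}=r₁+r₄e^{iθ₄} gives r₂ω₂e^{iθ₂}+r₃ω₃e^{iθ₃}=r₄ω₄e^{iθ₄}.
Eliminating the other unknown: ω₃ = r₂ω₂ sin(θ₄−θ₂) / [r₃ sin(θ₃−θ₄)].
Numerator sine = +0.86949; denominator sine = +0.75700.
Result = 0.0524·2.136·(+0.86949) / (0.0879·(+0.75700)) = +1.4628 rad/s; magnitude 1.4628 rad/s.

1.46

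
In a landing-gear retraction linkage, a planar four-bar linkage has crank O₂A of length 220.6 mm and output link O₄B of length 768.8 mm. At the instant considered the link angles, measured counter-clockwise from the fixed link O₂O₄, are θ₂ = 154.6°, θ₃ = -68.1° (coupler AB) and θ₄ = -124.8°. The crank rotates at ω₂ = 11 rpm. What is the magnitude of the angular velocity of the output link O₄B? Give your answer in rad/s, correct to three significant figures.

0.268

ω₂ = 1.152 rad/s (from 11 rpm).
Differentiating the loop-closure r₂e^{iθ₂}+r₃e^{iθ₃}=r₁+r₄e^{iθ₄} gives r₂ω₂e^{iθ₂}+r₃ω₃e^{iθ₃}=r₄ω₄e^{iθ₄}.
Eliminating the other unknown: ω₄ = r₂ω₂ sin(θ₂−θ₃) / [r₄ sin(θ₄−θ₃)].
Numerator sine = -0.67816; denominator sine = -0.83581.
Result = 0.2206·1.152·(-0.67816) / (0.7688·(-0.83581)) = +0.26819 rad/s; magnitude 0.26819 rad/s.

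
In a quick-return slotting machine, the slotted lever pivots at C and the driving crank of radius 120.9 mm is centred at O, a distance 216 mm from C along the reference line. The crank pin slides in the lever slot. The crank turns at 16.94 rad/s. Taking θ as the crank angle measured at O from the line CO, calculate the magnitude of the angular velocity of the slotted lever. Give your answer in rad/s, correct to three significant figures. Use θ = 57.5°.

ω = 16.94 rad/s
Crank pin A relative to C: A = (d + r cosθ, r sinθ); lever angle φ = atan2(r sinθ, d + r cosθ).
Differentiating tanφ: φ̇ = rω(d cosθ + r)/(d² + r² + 2dr cosθ).
d² + r² + 2dr cosθ = |CA|² = 0.0893353 m²;  d cosθ + r = +0.23696 m.
|ω_lever| = |0.1209·16.94·+0.23696| / 0.0893353 = 5.4323 rad/s.

5.43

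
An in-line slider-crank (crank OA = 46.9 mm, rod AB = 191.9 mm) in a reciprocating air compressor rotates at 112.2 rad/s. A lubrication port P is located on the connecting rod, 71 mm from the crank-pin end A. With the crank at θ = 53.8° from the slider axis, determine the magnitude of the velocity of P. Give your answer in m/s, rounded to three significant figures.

ω = 112.2 rad/s.  Crank-pin speed |V_A| = rω = 5.2622 m/s, perpendicular to OA.
Rod angle: sinφ = −(r/L) sinθ ⇒ φ = -11.374°; ω_rod = −rω cosθ/√(L²−r²sin²θ) = -16.52 rad/s.
V_P = V_A + ω_rod × AP, with AP = 0.071 m along the rod.
Components: V_Px = −rω sinθ − a·ω_rod·sinφ = -4.4777 m/s;  V_Py = rω cosθ + a·ω_rod·cosφ = +1.958 m/s.
|V_P| = √(V_Px² + V_Py²) = 4.8871 m/s.

4.89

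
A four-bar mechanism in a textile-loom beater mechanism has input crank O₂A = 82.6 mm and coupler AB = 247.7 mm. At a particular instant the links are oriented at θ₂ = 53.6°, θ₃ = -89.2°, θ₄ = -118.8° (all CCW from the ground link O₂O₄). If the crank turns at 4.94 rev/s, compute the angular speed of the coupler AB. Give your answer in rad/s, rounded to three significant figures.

ω₂ = 31.04 rad/s (from 4.94 rev/s).
Differentiating the loop-closure r₂e^{iθ₂}+r₃e^{iθ₃}=r₁+r₄e^{iθ₄} gives r₂ω₂e^{iθ₂}+r₃ω₃e^{iθ₃}=r₄ω₄e^{iθ₄}.
Eliminating the other unknown: ω₃ = r₂ω₂ sin(θ₄−θ₂) / [r₃ sin(θ₃−θ₄)].
Numerator sine = -0.13226; denominator sine = +0.49394.
Result = 0.0826·31.04·(-0.13226) / (0.2477·(+0.49394)) = -2.7714 rad/s; magnitude 2.7714 rad/s.

2.77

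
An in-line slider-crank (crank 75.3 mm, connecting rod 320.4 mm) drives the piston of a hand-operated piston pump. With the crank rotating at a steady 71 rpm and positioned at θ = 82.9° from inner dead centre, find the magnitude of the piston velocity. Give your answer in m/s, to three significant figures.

ω = 2π·71/60 = 7.435 rad/s
For an in-line slider-crank, x = r cosθ + √(L² − r² sin²θ), so v = −rω sinθ·[1 + r cosθ/√(L² − r² sin²θ)].
With r = 0.0753 m, L = 0.3204 m, θ = 82.9°: √(L² − r² sin²θ) = 0.31156 m.
v = −0.0753·7.435·0.99233·[1 + 0.0753·0.12360/0.31156] = -0.57217 m/s.
|v| = 0.57217 m/s.

0.572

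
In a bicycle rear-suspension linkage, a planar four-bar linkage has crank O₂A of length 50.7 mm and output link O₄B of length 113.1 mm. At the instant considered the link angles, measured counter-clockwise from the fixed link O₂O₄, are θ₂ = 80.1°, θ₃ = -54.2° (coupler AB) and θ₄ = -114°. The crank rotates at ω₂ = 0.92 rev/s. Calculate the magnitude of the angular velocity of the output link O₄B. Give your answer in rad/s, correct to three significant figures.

2.15

ω₂ = 5.781 rad/s (from 0.92 rev/s).
Differentiating the loop-closure r₂e^{iθ₂}+r₃e^{iθ₃}=r₁+r₄e^{iθ₄} gives r₂ω₂e^{iθ₂}+r₃ω₃e^{iθ₃}=r₄ω₄e^{iθ₄}.
Eliminating the other unknown: ω₄ = r₂ω₂ sin(θ₂−θ₃) / [r₄ sin(θ₄−θ₃)].
Numerator sine = +0.71569; denominator sine = -0.86427.
Result = 0.0507·5.781·(+0.71569) / (0.1131·(-0.86427)) = -2.1458 rad/s; magnitude 2.1458 rad/s.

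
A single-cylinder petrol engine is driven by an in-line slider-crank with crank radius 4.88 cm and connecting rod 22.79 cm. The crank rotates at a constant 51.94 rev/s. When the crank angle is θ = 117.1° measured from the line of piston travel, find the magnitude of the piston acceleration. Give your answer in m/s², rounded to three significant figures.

ω = 2π·51.9 = 326.3 rad/s
x(θ) = r cosθ + √(L² − r² sin²θ); with ω constant, a = ω²·d²x/dθ².
d²x/dθ² = −r cosθ − r²(cos2θ)/√u − r⁴ sin²2θ/(4u^{3/2}),  u = L² − r² sin²θ = 0.0500512 m².
Substituting r = 0.0488 m, L = 0.2279 m, θ = 117.1°: d²x/dθ² = +0.028374 m.
a = ω²·d²x/dθ² = (326.3)²·(+0.028374) = +3021.9 m/s²;  |a| = 3021.9 m/s².

3020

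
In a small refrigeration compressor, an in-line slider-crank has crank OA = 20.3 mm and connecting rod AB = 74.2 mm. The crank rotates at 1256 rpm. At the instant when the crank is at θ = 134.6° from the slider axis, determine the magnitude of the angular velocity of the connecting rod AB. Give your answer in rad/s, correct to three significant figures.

25.8

ω = 131.5 rad/s (converted from 1256 rpm).
The rod makes angle φ with the slider axis where L sinφ = r sinθ; differentiating, L cosφ·φ̇ = r ω cosθ.
L cosφ = √(L² − r² sin²θ) = 0.072779 m.
|ω_rod| = r ω |cosθ| / √(L² − r² sin²θ) = 0.0203·131.5·0.70215/0.072779 = 25.76 rad/s.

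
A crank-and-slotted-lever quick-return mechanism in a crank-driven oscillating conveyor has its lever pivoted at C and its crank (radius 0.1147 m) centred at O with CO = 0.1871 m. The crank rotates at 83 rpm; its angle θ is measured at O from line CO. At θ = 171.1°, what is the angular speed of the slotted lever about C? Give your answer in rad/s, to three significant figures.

ω = 8.692 rad/s (from 83 rpm).
Crank pin A relative to C: A = (d + r cosθ, r sinθ); lever angle φ = atan2(r sinθ, d + r cosθ).
Differentiating tanφ: φ̇ = rω(d cosθ + r)/(d² + r² + 2dr cosθ).
d² + r² + 2dr cosθ = |CA|² = 0.00575853 m²;  d cosθ + r = -0.070147 m.
|ω_lever| = |0.1147·8.692·-0.070147| / 0.00575853 = 12.144 rad/s.

12.1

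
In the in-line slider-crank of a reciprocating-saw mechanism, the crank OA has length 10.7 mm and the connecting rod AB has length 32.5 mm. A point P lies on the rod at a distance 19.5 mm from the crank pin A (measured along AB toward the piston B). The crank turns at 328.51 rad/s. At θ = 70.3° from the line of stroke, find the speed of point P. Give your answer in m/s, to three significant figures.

3.57

ω = 328.5 rad/s.  Crank-pin speed |V_A| = rω = 3.5151 m/s, perpendicular to OA.
Rod angle: sinφ = −(r/L) sinθ ⇒ φ = -18.057°; ω_rod = −rω cosθ/√(L²−r²sin²θ) = -38.347 rad/s.
V_P = V_A + ω_rod × AP, with AP = 0.0195 m along the rod.
Components: V_Px = −rω sinθ − a·ω_rod·sinφ = -3.5411 m/s;  V_Py = rω cosθ + a·ω_rod·cosφ = +0.47396 m/s.
|V_P| = √(V_Px² + V_Py²) = 3.5727 m/s.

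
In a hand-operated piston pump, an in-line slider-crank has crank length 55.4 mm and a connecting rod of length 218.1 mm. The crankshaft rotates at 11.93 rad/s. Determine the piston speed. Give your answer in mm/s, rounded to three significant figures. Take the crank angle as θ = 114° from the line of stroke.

540

ω = 11.93 rad/s
For an in-line slider-crank, x = r cosθ + √(L² − r² sin²θ), so v = −rω sinθ·[1 + r cosθ/√(L² − r² sin²θ)].
With r = 0.0554 m, L = 0.2181 m, θ = 114°: √(L² − r² sin²θ) = 0.21215 m.
v = −0.0554·11.93·0.91355·[1 + 0.0554·-0.40674/0.21215] = -0.53965 m/s.
|v| = 0.53965 m/s = 539.65 mm/s.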